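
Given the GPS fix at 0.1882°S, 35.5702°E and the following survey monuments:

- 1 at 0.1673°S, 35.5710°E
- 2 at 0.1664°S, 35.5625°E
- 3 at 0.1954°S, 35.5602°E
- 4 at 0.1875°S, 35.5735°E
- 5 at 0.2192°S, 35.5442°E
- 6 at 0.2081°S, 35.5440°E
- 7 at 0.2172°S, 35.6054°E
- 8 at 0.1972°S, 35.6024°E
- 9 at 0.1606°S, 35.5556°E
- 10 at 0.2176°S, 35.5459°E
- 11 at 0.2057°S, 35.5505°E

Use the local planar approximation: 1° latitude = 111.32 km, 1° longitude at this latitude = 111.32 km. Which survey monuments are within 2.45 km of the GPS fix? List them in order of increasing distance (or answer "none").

Distances from 0.1882°S, 35.5702°E:
1: 2.3283 km
2: 2.5737 km
3: 1.3717 km
4: 0.3755 km
5: 4.5040 km
6: 3.6625 km
7: 5.0770 km
8: 3.7219 km
9: 3.4758 km
10: 4.2460 km
11: 2.9333 km
Threshold 2.45 km: 4 (0.3755 km), 3 (1.3717 km), 1 (2.3283 km) are within range.

4, 3, 1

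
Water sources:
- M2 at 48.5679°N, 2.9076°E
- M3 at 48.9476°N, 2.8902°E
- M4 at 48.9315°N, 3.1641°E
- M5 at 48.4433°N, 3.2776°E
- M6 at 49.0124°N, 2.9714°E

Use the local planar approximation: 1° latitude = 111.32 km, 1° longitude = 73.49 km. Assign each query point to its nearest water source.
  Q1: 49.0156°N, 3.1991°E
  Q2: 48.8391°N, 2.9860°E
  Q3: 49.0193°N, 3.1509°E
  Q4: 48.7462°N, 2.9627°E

Q1 at 49.0156°N, 3.1991°E:
  M2: √((-0.4477·111.32)² + (-0.2915·73.49)²) = √(2483.822656 + 458.916437) = 54.2470 km
  M3: √((-0.0680·111.32)² + (-0.3089·73.49)²) = √(57.301266 + 515.338171) = 23.9299 km
  M4: √((-0.0841·111.32)² + (-0.0350·73.49)²) = √(87.647269 + 6.615956) = 9.7089 km
  M5: √((-0.5723·111.32)² + (0.0785·73.49)²) = √(4058.764818 + 33.280957) = 63.9691 km
  M6: √((-0.0032·111.32)² + (-0.2277·73.49)²) = √(0.126896 + 280.015812) = 16.7375 km
  → nearest: M4 (9.7089 km)
Q2 at 48.8391°N, 2.9860°E:
  M2: √((-0.2712·111.32)² + (-0.0784·73.49)²) = √(911.435134 + 33.196219) = 30.7349 km
  M3: √((0.1085·111.32)² + (-0.0958·73.49)²) = √(145.883398 + 49.566415) = 13.9803 km
  M4: √((0.0924·111.32)² + (0.1781·73.49)²) = √(105.801138 + 171.310638) = 16.6467 km
  M5: √((-0.3958·111.32)² + (0.2916·73.49)²) = √(1941.323783 + 459.231356) = 48.9955 km
  M6: √((0.1733·111.32)² + (-0.0146·73.49)²) = √(372.171850 + 1.151230) = 19.3216 km
  → nearest: M3 (13.9803 km)
Q3 at 49.0193°N, 3.1509°E:
  M2: √((-0.4514·111.32)² + (-0.2433·73.49)²) = √(2525.047224 + 319.698584) = 53.3362 km
  M3: √((-0.0717·111.32)² + (-0.2607·73.49)²) = √(63.706641 + 367.061265) = 20.7549 km
  M4: √((-0.0878·111.32)² + (0.0132·73.49)²) = √(95.529043 + 0.941032) = 9.8219 km
  M5: √((-0.5760·111.32)² + (0.1267·73.49)²) = √(4111.415437 + 86.698129) = 64.7929 km
  M6: √((-0.0069·111.32)² + (-0.1795·73.49)²) = √(0.589990 + 174.014485) = 13.2138 km
  → nearest: M4 (9.8219 km)
Q4 at 48.7462°N, 2.9627°E:
  M2: √((-0.1783·111.32)² + (-0.0551·73.49)²) = √(393.957236 + 16.396822) = 20.2572 km
  M3: √((0.2014·111.32)² + (-0.0725·73.49)²) = √(502.649584 + 28.387850) = 23.0442 km
  M4: √((0.1853·111.32)² + (0.2014·73.49)²) = √(425.497717 + 219.066226) = 25.3883 km
  M5: √((-0.3029·111.32)² + (0.3149·73.49)²) = √(1136.959362 + 535.552210) = 40.8964 km
  M6: √((0.2662·111.32)² + (0.0087·73.49)²) = √(878.137447 + 0.408785) = 29.6403 km
  → nearest: M2 (20.2572 km)

Q1→M4; Q2→M3; Q3→M4; Q4→M2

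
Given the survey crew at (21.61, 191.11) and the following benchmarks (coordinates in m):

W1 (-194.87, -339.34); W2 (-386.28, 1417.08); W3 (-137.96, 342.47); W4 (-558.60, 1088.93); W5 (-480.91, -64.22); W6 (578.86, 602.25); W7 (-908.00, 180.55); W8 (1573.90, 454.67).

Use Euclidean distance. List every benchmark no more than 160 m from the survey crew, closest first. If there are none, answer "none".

none

Distances from (21.61, 191.11):
W1: 572.92 m
W2: 1292.04 m
W3: 219.94 m
W4: 1068.98 m
W5: 563.67 m
W6: 692.51 m
W7: 929.67 m
W8: 1574.51 m
Threshold 160 m: none within range.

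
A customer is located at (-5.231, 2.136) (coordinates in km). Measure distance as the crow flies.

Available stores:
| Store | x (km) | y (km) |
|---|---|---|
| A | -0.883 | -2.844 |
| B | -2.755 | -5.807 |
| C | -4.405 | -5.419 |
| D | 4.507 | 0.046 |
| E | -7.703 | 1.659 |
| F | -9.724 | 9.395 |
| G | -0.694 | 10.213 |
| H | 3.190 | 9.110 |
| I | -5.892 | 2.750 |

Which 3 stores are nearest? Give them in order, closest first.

I, E, A

Distances from (-5.231, 2.136):
A: 6.611 km
B: 8.320 km
C: 7.600 km
D: 9.960 km
E: 2.518 km
F: 8.537 km
G: 9.264 km
H: 10.934 km
I: 0.902 km
Sorted: I (0.902 km) < E (2.518 km) < A (6.611 km) < C (7.600 km) < B (8.320 km) < …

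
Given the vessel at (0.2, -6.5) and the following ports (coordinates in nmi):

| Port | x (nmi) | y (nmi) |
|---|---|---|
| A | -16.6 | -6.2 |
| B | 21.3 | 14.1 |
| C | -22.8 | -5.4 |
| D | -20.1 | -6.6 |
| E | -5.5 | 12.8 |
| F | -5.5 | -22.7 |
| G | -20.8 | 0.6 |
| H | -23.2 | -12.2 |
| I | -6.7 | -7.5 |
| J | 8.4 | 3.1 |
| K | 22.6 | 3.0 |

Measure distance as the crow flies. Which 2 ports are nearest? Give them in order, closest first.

Distances from (0.2, -6.5):
A: √((-16.8)² + (0.3)²) = √(282.240 + 0.090) = 16.8 nmi
B: √((21.1)² + (20.6)²) = √(445.210 + 424.360) = 29.5 nmi
C: √((-23.0)² + (1.1)²) = √(529.000 + 1.210) = 23.0 nmi
D: √((-20.3)² + (-0.1)²) = √(412.090 + 0.010) = 20.3 nmi
E: √((-5.7)² + (19.3)²) = √(32.490 + 372.490) = 20.1 nmi
F: √((-5.7)² + (-16.2)²) = √(32.490 + 262.440) = 17.2 nmi
G: √((-21.0)² + (7.1)²) = √(441.000 + 50.410) = 22.2 nmi
H: √((-23.4)² + (-5.7)²) = √(547.560 + 32.490) = 24.1 nmi
I: √((-6.9)² + (-1.0)²) = √(47.610 + 1.000) = 7.0 nmi
J: √((8.2)² + (9.6)²) = √(67.240 + 92.160) = 12.6 nmi
K: √((22.4)² + (9.5)²) = √(501.760 + 90.250) = 24.3 nmi
Sorted: I (7.0 nmi) < J (12.6 nmi) < A (16.8 nmi) < F (17.2 nmi) < …

I, J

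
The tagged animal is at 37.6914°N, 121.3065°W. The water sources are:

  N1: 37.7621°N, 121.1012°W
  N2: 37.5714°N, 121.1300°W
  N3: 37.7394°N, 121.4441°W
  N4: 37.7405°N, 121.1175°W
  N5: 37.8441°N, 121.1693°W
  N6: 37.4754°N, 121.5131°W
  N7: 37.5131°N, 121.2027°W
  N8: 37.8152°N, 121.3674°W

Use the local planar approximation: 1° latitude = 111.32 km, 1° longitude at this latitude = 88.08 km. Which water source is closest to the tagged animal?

N3

Distances from 37.6914°N, 121.3065°W:
N1: 19.7213 km
N2: 20.4970 km
N3: 13.2454 km
N4: 17.5215 km
N5: 20.8564 km
N6: 30.1548 km
N7: 21.8528 km
N8: 14.7885 km
Minimum: N3 at 13.2454 km.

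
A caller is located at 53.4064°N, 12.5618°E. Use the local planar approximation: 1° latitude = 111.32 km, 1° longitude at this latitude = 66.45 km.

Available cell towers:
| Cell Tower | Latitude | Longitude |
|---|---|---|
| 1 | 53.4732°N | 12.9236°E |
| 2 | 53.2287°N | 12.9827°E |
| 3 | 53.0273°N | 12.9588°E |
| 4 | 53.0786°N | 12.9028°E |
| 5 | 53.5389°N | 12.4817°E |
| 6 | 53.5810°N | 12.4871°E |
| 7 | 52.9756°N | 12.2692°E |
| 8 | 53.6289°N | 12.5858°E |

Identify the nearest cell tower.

5

Distances from 53.4064°N, 12.5618°E:
1: √((0.0668·111.32)² + (0.3618·66.45)²) = √(55.296714 + 577.999011) = 25.1654 km
2: √((-0.1777·111.32)² + (0.4209·66.45)²) = √(391.310274 + 782.254053) = 34.2573 km
3: √((-0.3791·111.32)² + (0.3970·66.45)²) = √(1780.959175 + 695.938694) = 49.7684 km
4: √((-0.3278·111.32)² + (0.3410·66.45)²) = √(1331.570895 + 513.450674) = 42.9537 km
5: √((0.1325·111.32)² + (-0.0801·66.45)²) = √(217.559550 + 28.330550) = 15.6809 km
6: √((0.1746·111.32)² + (-0.0747·66.45)²) = √(377.776444 + 24.639459) = 20.0603 km
7: √((-0.4308·111.32)² + (-0.2926·66.45)²) = √(2299.840855 + 378.040748) = 51.7483 km
8: √((0.2225·111.32)² + (0.0240·66.45)²) = √(613.488500 + 2.543387) = 24.8200 km
Minimum: 5 at 15.6809 km.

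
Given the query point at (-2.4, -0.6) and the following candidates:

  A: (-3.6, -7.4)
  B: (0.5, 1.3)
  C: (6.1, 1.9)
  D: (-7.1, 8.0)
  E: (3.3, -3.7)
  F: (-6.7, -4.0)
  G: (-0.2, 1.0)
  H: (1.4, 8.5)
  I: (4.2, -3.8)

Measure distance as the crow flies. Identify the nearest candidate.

G

Distances from (-2.4, -0.6):
A: 6.9
B: 3.5
C: 8.9
D: 9.8
E: 6.5
F: 5.5
G: 2.7
H: 9.9
I: 7.3
Minimum: G at 2.7.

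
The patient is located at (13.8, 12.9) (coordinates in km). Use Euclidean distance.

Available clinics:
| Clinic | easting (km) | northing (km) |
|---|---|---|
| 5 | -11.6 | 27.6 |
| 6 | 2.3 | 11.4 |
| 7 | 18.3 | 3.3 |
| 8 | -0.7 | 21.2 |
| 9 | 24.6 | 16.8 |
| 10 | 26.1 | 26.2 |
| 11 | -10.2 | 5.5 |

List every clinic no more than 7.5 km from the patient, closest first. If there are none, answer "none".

Distances from (13.8, 12.9):
5: 29.3 km
6: 11.6 km
7: 10.6 km
8: 16.7 km
9: 11.5 km
10: 18.1 km
11: 25.1 km
Threshold 7.5 km: none within range.

none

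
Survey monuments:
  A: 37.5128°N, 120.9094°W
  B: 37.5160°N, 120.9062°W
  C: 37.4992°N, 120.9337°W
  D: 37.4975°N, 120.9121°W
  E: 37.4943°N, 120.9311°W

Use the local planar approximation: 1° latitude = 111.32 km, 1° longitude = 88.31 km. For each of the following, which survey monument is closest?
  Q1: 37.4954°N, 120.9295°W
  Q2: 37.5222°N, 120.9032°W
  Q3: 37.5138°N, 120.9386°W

Q1→E; Q2→B; Q3→C

Q1 at 37.4954°N, 120.9295°W:
  A: 2.6273 km
  B: 3.0810 km
  C: 0.5626 km
  D: 1.5543 km
  E: 0.1870 km
  → nearest: E (0.1870 km)
Q2 at 37.5222°N, 120.9032°W:
  A: 1.1810 km
  B: 0.7393 km
  C: 3.7162 km
  D: 2.8597 km
  E: 3.9644 km
  → nearest: B (0.7393 km)
Q3 at 37.5138°N, 120.9386°W:
  A: 2.5811 km
  B: 2.8717 km
  C: 1.6819 km
  D: 2.9613 km
  E: 2.2695 km
  → nearest: C (1.6819 km)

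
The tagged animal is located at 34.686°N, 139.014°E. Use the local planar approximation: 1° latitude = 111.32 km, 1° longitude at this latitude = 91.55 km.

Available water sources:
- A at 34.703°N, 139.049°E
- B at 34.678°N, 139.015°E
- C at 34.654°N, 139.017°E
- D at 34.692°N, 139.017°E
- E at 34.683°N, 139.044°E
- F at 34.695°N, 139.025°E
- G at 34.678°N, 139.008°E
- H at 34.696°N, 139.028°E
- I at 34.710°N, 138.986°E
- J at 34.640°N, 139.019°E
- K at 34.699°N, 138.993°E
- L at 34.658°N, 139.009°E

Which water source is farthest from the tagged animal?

Distances from 34.686°N, 139.014°E:
A: 3.721 km
B: 0.895 km
C: 3.573 km
D: 0.722 km
E: 2.767 km
F: 1.421 km
G: 1.046 km
H: 1.698 km
I: 3.703 km
J: 5.141 km
K: 2.406 km
L: 3.150 km
Maximum: J at 5.141 km.

J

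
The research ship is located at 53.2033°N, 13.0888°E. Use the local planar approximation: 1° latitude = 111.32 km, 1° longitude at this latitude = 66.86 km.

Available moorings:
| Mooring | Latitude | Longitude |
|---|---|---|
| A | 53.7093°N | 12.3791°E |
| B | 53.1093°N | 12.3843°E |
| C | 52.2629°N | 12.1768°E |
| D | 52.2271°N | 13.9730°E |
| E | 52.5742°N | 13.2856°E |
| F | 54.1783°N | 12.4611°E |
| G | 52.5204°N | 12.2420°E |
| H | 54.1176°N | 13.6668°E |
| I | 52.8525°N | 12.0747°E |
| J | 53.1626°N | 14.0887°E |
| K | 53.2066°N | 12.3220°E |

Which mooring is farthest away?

Distances from 53.2033°N, 13.0888°E:
A: √((0.5060·111.32)² + (-0.7097·66.86)²) = √(3172.834572 + 2251.553936) = 73.6504 km
B: √((-0.0940·111.32)² + (-0.7045·66.86)²) = √(109.496970 + 2218.680362) = 48.2512 km
C: √((-0.9404·111.32)² + (-0.9120·66.86)²) = √(10959.017898 + 3718.111601) = 121.1492 km
D: √((-0.9762·111.32)² + (0.8842·66.86)²) = √(11809.295827 + 3494.892049) = 123.7101 km
E: √((-0.6291·111.32)² + (0.1968·66.86)²) = √(4904.398667 + 173.134227) = 71.2568 km
F: √((0.9750·111.32)² + (-0.6277·66.86)²) = √(11780.280369 + 1761.314871) = 116.3684 km
G: √((-0.6829·111.32)² + (-0.8468·66.86)²) = √(5779.105473 + 3205.490124) = 94.7871 km
H: √((0.9143·111.32)² + (0.5780·66.86)²) = √(10359.143159 + 1493.442208) = 108.8696 km
I: √((-0.3508·111.32)² + (-1.0141·66.86)²) = √(1524.984975 + 4597.209653) = 78.2445 km
J: √((-0.0407·111.32)² + (0.9999·66.86)²) = √(20.527460 + 4469.365593) = 67.0067 km
K: √((0.0033·111.32)² + (-0.7668·66.86)²) = √(0.134950 + 2628.433253) = 51.2696 km
Maximum: D at 123.7101 km.

D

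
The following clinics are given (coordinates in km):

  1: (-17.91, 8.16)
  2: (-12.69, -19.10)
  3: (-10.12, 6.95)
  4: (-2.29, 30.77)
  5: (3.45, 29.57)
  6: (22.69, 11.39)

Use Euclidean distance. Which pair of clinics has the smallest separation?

Pairwise distances:
1–2: 27.76 km
1–3: 7.88 km
1–4: 27.48 km
1–5: 30.24 km
1–6: 40.73 km
2–3: 26.18 km
2–4: 50.94 km
2–5: 51.28 km
2–6: 46.71 km
3–4: 25.07 km
3–5: 26.38 km
3–6: 33.11 km
4–5: 5.86 km
4–6: 31.62 km
5–6: 26.47 km
Closest pair: 4–5 at 5.86 km.

4 and 5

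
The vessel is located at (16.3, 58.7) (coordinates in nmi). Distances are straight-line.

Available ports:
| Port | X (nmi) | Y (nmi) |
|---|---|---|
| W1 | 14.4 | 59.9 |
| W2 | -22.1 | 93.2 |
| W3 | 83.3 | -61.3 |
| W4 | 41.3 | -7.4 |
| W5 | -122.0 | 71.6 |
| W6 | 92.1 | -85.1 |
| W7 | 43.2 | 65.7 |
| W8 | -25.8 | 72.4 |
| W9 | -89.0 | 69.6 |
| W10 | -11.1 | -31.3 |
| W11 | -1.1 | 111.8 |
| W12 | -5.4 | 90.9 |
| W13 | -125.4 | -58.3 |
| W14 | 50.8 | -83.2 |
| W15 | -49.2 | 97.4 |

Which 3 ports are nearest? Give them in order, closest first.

W1, W7, W12

Distances from (16.3, 58.7):
W1: √((-1.9)² + (1.2)²) = √(3.610 + 1.440) = 2.2 nmi
W2: √((-38.4)² + (34.5)²) = √(1474.560 + 1190.250) = 51.6 nmi
W3: √((67.0)² + (-120.0)²) = √(4489.000 + 14400.000) = 137.4 nmi
W4: √((25.0)² + (-66.1)²) = √(625.000 + 4369.210) = 70.7 nmi
W5: √((-138.3)² + (12.9)²) = √(19126.890 + 166.410) = 138.9 nmi
W6: √((75.8)² + (-143.8)²) = √(5745.640 + 20678.440) = 162.6 nmi
W7: √((26.9)² + (7.0)²) = √(723.610 + 49.000) = 27.8 nmi
W8: √((-42.1)² + (13.7)²) = √(1772.410 + 187.690) = 44.3 nmi
W9: √((-105.3)² + (10.9)²) = √(11088.090 + 118.810) = 105.9 nmi
W10: √((-27.4)² + (-90.0)²) = √(750.760 + 8100.000) = 94.1 nmi
W11: √((-17.4)² + (53.1)²) = √(302.760 + 2819.610) = 55.9 nmi
W12: √((-21.7)² + (32.2)²) = √(470.890 + 1036.840) = 38.8 nmi
W13: √((-141.7)² + (-117.0)²) = √(20078.890 + 13689.000) = 183.8 nmi
W14: √((34.5)² + (-141.9)²) = √(1190.250 + 20135.610) = 146.0 nmi
W15: √((-65.5)² + (38.7)²) = √(4290.250 + 1497.690) = 76.1 nmi
Sorted: W1 (2.2 nmi) < W7 (27.8 nmi) < W12 (38.8 nmi) < W8 (44.3 nmi) < W2 (51.6 nmi) < …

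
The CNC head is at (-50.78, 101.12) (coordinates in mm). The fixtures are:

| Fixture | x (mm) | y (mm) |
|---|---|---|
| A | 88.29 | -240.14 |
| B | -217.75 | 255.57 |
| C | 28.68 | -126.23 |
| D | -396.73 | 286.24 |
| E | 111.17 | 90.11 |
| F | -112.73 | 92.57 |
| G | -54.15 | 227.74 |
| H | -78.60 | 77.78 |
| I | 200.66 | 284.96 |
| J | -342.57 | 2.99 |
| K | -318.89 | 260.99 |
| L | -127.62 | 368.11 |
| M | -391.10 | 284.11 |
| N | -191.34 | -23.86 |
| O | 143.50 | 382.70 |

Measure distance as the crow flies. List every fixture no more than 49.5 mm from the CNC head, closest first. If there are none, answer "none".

Distances from (-50.78, 101.12):
A: 368.51 mm
B: 227.45 mm
C: 240.84 mm
D: 392.37 mm
E: 162.32 mm
F: 62.54 mm
G: 126.66 mm
H: 36.31 mm
I: 311.48 mm
J: 307.85 mm
K: 312.16 mm
L: 277.83 mm
M: 386.40 mm
N: 188.09 mm
O: 342.10 mm
Threshold 49.5 mm: H (36.31 mm) is within range.

H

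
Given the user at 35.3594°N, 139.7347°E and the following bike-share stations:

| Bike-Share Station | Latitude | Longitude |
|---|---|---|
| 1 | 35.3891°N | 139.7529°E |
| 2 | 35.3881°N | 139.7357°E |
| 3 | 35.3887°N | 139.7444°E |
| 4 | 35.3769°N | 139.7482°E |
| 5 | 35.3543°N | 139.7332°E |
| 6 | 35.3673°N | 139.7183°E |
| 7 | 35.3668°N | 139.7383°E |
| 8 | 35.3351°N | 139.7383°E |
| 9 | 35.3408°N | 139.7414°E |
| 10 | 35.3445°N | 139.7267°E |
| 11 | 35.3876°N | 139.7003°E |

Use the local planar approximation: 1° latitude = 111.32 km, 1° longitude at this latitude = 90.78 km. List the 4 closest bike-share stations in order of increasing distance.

5, 7, 6, 10

Distances from 35.3594°N, 139.7347°E:
1: √((0.0297·111.32)² + (0.0182·90.78)²) = √(10.930985 + 2.729752) = 3.6960 km
2: √((0.0287·111.32)² + (0.0010·90.78)²) = √(10.207284 + 0.008241) = 3.1962 km
3: √((0.0293·111.32)² + (0.0097·90.78)²) = √(10.638530 + 0.775396) = 3.3785 km
4: √((0.0175·111.32)² + (0.0135·90.78)²) = √(3.795094 + 1.501924) = 2.3015 km
5: √((-0.0051·111.32)² + (-0.0015·90.78)²) = √(0.322320 + 0.018542) = 0.5838 km
6: √((0.0079·111.32)² + (-0.0164·90.78)²) = √(0.773394 + 2.216502) = 1.7291 km
7: √((0.0074·111.32)² + (0.0036·90.78)²) = √(0.678594 + 0.106803) = 0.8862 km
8: √((-0.0243·111.32)² + (0.0036·90.78)²) = √(7.317436 + 0.106803) = 2.7247 km
9: √((-0.0186·111.32)² + (0.0067·90.78)²) = √(4.287186 + 0.369939) = 2.1580 km
10: √((-0.0149·111.32)² + (-0.0080·90.78)²) = √(2.751180 + 0.527425) = 1.8107 km
11: √((0.0282·111.32)² + (-0.0344·90.78)²) = √(9.854727 + 9.752080) = 4.4280 km
Sorted: 5 (0.5838 km) < 7 (0.8862 km) < 6 (1.7291 km) < 10 (1.8107 km) < 9 (2.1580 km) < 4 (2.3015 km) < …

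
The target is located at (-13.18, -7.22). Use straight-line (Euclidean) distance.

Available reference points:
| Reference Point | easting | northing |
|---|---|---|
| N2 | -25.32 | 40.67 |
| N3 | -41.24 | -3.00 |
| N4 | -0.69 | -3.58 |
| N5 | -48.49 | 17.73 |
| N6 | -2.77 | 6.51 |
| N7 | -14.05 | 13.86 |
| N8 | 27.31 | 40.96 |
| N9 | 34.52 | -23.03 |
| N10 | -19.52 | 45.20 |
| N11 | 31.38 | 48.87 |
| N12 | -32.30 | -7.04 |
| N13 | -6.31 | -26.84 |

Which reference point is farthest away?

N11

Distances from (-13.18, -7.22):
N2: 49.40
N3: 28.38
N4: 13.01
N5: 43.24
N6: 17.23
N7: 21.10
N8: 62.93
N9: 50.25
N10: 52.80
N11: 71.64
N12: 19.12
N13: 20.79
Maximum: N11 at 71.64.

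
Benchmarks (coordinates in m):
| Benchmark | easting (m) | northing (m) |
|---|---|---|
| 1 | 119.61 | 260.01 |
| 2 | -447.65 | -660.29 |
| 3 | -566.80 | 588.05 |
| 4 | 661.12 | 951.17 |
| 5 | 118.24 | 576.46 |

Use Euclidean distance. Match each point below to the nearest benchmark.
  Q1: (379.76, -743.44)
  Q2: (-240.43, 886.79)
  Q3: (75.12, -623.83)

Q1 at (379.76, -743.44):
  1: √((-260.15)² + (1003.45)²) = √(67678.0225 + 1006911.9025) = 1036.62 m
  2: √((-827.41)² + (83.15)²) = √(684607.3081 + 6913.9225) = 831.58 m
  3: √((-946.56)² + (1331.49)²) = √(895975.8336 + 1772865.6201) = 1633.66 m
  4: √((281.36)² + (1694.61)²) = √(79163.4496 + 2871703.0521) = 1717.81 m
  5: √((-261.52)² + (1319.90)²) = √(68392.7104 + 1742136.0100) = 1345.56 m
  → nearest: 2 (831.58 m)
Q2 at (-240.43, 886.79):
  1: √((360.04)² + (-626.78)²) = √(129628.8016 + 392853.1684) = 722.83 m
  2: √((-207.22)² + (-1547.08)²) = √(42940.1284 + 2393456.5264) = 1560.90 m
  3: √((-326.37)² + (-298.74)²) = √(106517.3769 + 89245.5876) = 442.45 m
  4: √((901.55)² + (64.38)²) = √(812792.4025 + 4144.7844) = 903.85 m
  5: √((358.67)² + (-310.33)²) = √(128644.1689 + 96304.7089) = 474.29 m
  → nearest: 3 (442.45 m)
Q3 at (75.12, -623.83):
  1: √((44.49)² + (883.84)²) = √(1979.3601 + 781173.1456) = 884.96 m
  2: √((-522.77)² + (-36.46)²) = √(273288.4729 + 1329.3316) = 524.04 m
  3: √((-641.92)² + (1211.88)²) = √(412061.2864 + 1468653.1344) = 1371.39 m
  4: √((586.00)² + (1575.00)²) = √(343396.0000 + 2480625.0000) = 1680.48 m
  5: √((43.12)² + (1200.29)²) = √(1859.3344 + 1440696.0841) = 1201.06 m
  → nearest: 2 (524.04 m)

Q1→2; Q2→3; Q3→2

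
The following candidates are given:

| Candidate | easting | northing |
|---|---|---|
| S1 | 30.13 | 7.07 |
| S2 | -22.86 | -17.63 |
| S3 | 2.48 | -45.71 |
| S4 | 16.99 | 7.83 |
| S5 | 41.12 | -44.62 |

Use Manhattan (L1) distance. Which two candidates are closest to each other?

S1 and S4

Pairwise distances:
S1–S2: |-52.99| + |-24.70| = 52.99 + 24.70 = 77.69
S1–S3: |-27.65| + |-52.78| = 27.65 + 52.78 = 80.43
S1–S4: |-13.14| + |0.76| = 13.14 + 0.76 = 13.90
S1–S5: |10.99| + |-51.69| = 10.99 + 51.69 = 62.68
S2–S3: |25.34| + |-28.08| = 25.34 + 28.08 = 53.42
S2–S4: |39.85| + |25.46| = 39.85 + 25.46 = 65.31
S2–S5: |63.98| + |-26.99| = 63.98 + 26.99 = 90.97
S3–S4: |14.51| + |53.54| = 14.51 + 53.54 = 68.05
S3–S5: |38.64| + |1.09| = 38.64 + 1.09 = 39.73
S4–S5: |24.13| + |-52.45| = 24.13 + 52.45 = 76.58
Closest pair: S1–S4 at 13.90.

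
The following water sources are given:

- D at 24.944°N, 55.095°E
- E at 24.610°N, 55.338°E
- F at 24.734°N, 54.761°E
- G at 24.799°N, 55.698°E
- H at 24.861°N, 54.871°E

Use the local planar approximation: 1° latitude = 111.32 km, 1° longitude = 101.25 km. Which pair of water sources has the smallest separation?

F and H

Pairwise distances:
D–E: 44.584 km
D–F: 41.111 km
D–G: 63.151 km
D–H: 24.490 km
E–F: 60.030 km
E–G: 42.086 km
E–H: 54.922 km
F–G: 95.147 km
F–H: 17.998 km
G–H: 84.018 km
Closest pair: F–H at 17.998 km.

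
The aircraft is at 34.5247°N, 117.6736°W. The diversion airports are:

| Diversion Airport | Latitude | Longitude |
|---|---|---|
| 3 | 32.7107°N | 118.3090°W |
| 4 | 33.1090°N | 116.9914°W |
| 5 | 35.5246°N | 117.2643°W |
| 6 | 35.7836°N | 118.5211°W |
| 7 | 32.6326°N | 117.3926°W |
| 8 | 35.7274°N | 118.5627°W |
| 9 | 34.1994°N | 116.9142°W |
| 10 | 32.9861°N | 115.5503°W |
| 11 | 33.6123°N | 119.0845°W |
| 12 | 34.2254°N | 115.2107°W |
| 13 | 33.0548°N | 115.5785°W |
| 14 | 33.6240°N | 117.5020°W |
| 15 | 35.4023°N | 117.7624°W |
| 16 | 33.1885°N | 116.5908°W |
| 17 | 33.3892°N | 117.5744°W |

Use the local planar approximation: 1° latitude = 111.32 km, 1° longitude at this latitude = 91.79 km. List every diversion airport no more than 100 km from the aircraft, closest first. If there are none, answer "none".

9, 15

Distances from 34.5247°N, 117.6736°W:
3: √((-1.8140·111.32)² + (-0.6354·91.79)²) = √(40777.534213 + 3401.615022) = 210.1884 km
4: √((-1.4157·111.32)² + (0.6822·91.79)²) = √(24836.412223 + 3921.156444) = 169.5806 km
5: √((0.9999·111.32)² + (0.4093·91.79)²) = √(12389.664095 + 1411.478376) = 117.4783 km
6: √((1.2589·111.32)² + (-0.8475·91.79)²) = √(19639.429250 + 6051.599154) = 160.2842 km
7: √((-1.8921·111.32)² + (0.2810·91.79)²) = √(44364.395343 + 665.278333) = 212.2020 km
8: √((1.2027·111.32)² + (-0.8891·91.79)²) = √(17925.076477 + 6660.271915) = 156.7972 km
9: √((-0.3253·111.32)² + (0.7594·91.79)²) = √(1311.337624 + 4858.832473) = 78.5504 km
10: √((-1.5386·111.32)² + (2.1233·91.79)²) = √(29335.794286 + 37985.116194) = 259.4627 km
11: √((-0.9124·111.32)² + (-1.4109·91.79)²) = √(10316.133378 + 16771.936391) = 164.5845 km
12: √((-0.2993·111.32)² + (2.4629·91.79)²) = √(1110.094188 + 51107.459975) = 228.5116 km
13: √((-1.4699·111.32)² + (2.0951·91.79)²) = √(26774.537346 + 36982.839559) = 252.5022 km
14: √((-0.9007·111.32)² + (0.1716·91.79)²) = √(10053.255516 + 248.099167) = 101.4956 km
15: √((0.8776·111.32)² + (-0.0888·91.79)²) = √(9544.202044 + 66.438019) = 98.0339 km
16: √((-1.3362·111.32)² + (1.0828·91.79)²) = √(22125.308258 + 9878.414241) = 178.8958 km
17: √((-1.1355·111.32)² + (0.0992·91.79)²) = √(15977.935823 + 82.911369) = 126.7314 km
Threshold 100 km: 9 (78.5504 km), 15 (98.0339 km) are within range.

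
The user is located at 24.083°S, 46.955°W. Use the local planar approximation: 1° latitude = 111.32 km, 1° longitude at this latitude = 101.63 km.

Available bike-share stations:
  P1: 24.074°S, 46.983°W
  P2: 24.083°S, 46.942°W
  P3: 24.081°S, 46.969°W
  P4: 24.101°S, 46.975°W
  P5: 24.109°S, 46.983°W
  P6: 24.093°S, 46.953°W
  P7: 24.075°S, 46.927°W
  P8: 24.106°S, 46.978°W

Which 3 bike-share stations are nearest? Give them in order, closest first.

P6, P2, P3

Distances from 24.083°S, 46.955°W:
P1: 3.017 km
P2: 1.321 km
P3: 1.440 km
P4: 2.854 km
P5: 4.059 km
P6: 1.132 km
P7: 2.982 km
P8: 3.467 km
Sorted: P6 (1.132 km) < P2 (1.321 km) < P3 (1.440 km) < P4 (2.854 km) < P7 (2.982 km) < …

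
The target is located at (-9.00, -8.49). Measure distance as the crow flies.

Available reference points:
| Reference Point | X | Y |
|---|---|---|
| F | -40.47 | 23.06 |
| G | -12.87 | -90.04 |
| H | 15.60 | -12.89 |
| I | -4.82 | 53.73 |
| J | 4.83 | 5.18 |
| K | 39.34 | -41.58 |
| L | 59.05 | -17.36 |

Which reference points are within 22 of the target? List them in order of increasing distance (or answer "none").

Distances from (-9.00, -8.49):
F: 44.56
G: 81.64
H: 24.99
I: 62.36
J: 19.45
K: 58.58
L: 68.63
Threshold 22: J (19.45) is within range.

J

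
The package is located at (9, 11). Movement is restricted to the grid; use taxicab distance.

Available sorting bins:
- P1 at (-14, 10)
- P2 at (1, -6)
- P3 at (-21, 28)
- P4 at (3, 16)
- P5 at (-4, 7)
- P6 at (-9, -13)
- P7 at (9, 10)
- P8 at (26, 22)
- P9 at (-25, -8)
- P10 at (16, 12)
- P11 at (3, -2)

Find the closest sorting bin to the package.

Distances from (9, 11):
P1: |-23| + |-1| = 23 + 1 = 24
P2: |-8| + |-17| = 8 + 17 = 25
P3: |-30| + |17| = 30 + 17 = 47
P4: |-6| + |5| = 6 + 5 = 11
P5: |-13| + |-4| = 13 + 4 = 17
P6: |-18| + |-24| = 18 + 24 = 42
P7: |0| + |-1| = 0 + 1 = 1
P8: |17| + |11| = 17 + 11 = 28
P9: |-34| + |-19| = 34 + 19 = 53
P10: |7| + |1| = 7 + 1 = 8
P11: |-6| + |-13| = 6 + 13 = 19
Minimum: P7 at 1.

P7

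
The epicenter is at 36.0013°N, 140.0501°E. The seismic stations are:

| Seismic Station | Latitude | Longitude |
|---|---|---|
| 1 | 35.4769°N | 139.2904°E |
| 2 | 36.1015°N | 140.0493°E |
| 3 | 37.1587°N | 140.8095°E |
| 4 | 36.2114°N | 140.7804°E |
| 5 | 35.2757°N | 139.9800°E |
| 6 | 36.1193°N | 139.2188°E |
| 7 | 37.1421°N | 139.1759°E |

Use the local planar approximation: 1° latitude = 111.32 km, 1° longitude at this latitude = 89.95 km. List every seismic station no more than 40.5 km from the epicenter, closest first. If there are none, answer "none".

Distances from 36.0013°N, 140.0501°E:
1: 89.8747 km
2: 11.1545 km
3: 145.8293 km
4: 69.7299 km
5: 81.0195 km
6: 75.9204 km
7: 149.3680 km
Threshold 40.5 km: 2 (11.1545 km) is within range.

2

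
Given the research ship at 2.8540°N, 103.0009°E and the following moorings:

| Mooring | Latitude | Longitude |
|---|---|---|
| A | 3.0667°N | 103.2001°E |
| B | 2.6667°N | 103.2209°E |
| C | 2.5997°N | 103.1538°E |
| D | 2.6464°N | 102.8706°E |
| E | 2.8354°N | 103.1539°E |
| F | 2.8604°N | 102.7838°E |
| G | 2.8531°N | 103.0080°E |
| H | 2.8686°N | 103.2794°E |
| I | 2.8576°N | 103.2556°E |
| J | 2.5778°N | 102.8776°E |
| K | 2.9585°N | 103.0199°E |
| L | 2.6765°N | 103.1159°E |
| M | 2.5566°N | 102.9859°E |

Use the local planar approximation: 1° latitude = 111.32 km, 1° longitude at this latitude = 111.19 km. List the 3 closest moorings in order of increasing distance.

Distances from 2.8540°N, 103.0009°E:
A: √((0.2127·111.32)² + (0.1992·111.19)²) = √(560.636508 + 490.580327) = 32.4225 km
B: √((-0.1873·111.32)² + (0.2200·111.19)²) = √(434.732341 + 598.379659) = 32.1421 km
C: √((-0.2543·111.32)² + (0.1529·111.19)²) = √(801.381137 + 289.032335) = 33.0214 km
D: √((-0.2076·111.32)² + (-0.1303·111.19)²) = √(534.073579 + 209.903796) = 27.2759 km
E: √((-0.0186·111.32)² + (0.1530·111.19)²) = √(4.287186 + 289.410526) = 17.1376 km
F: √((0.0064·111.32)² + (-0.2171·111.19)²) = √(0.507582 + 582.708170) = 24.1499 km
G: √((-0.0009·111.32)² + (0.0071·111.19)²) = √(0.010038 + 0.623230) = 0.7958 km
H: √((0.0146·111.32)² + (0.2785·111.19)²) = √(2.641509 + 958.918858) = 31.0090 km
I: √((0.0036·111.32)² + (0.2547·111.19)²) = √(0.160602 + 802.027668) = 28.3229 km
J: √((-0.2762·111.32)² + (-0.1233·111.19)²) = √(945.352428 + 187.956614) = 33.6647 km
K: √((0.1045·111.32)² + (0.0190·111.19)²) = √(135.325293 + 4.463121) = 11.8232 km
L: √((-0.1775·111.32)² + (0.1150·111.19)²) = √(390.429936 + 163.503533) = 23.5358 km
M: √((-0.2974·111.32)² + (-0.0150·111.19)²) = √(1096.044845 + 2.781724) = 33.1486 km
Sorted: G (0.7958 km) < K (11.8232 km) < E (17.1376 km) < L (23.5358 km) < F (24.1499 km) < …

G, K, E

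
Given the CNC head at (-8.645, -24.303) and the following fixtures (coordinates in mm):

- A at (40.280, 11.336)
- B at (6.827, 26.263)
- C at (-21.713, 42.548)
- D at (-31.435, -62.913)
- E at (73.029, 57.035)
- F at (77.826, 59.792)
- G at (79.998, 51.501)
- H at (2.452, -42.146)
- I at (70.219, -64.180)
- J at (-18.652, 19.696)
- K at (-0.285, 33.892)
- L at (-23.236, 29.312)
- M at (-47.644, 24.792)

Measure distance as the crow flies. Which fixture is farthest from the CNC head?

Distances from (-8.645, -24.303):
A: 60.529 mm
B: 52.880 mm
C: 68.116 mm
D: 44.834 mm
E: 115.267 mm
F: 120.620 mm
G: 116.635 mm
H: 21.012 mm
I: 88.373 mm
J: 45.123 mm
K: 58.792 mm
L: 55.565 mm
M: 62.700 mm
Maximum: F at 120.620 mm.

F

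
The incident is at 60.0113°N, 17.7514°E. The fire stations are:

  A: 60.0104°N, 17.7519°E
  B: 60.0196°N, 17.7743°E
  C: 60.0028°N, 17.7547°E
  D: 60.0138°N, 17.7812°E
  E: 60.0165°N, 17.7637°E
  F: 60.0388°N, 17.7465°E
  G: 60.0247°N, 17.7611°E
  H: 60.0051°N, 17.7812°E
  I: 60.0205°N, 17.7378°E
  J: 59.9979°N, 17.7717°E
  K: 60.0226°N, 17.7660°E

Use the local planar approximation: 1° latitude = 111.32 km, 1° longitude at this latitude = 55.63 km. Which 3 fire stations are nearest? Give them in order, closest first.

A, E, C

Distances from 60.0113°N, 17.7514°E:
A: 0.1040 km
B: 1.5737 km
C: 0.9639 km
D: 1.6810 km
E: 0.8963 km
F: 3.0734 km
G: 1.5863 km
H: 1.7957 km
I: 1.2733 km
J: 1.8709 km
K: 1.4973 km
Sorted: A (0.1040 km) < E (0.8963 km) < C (0.9639 km) < I (1.2733 km) < K (1.4973 km) < …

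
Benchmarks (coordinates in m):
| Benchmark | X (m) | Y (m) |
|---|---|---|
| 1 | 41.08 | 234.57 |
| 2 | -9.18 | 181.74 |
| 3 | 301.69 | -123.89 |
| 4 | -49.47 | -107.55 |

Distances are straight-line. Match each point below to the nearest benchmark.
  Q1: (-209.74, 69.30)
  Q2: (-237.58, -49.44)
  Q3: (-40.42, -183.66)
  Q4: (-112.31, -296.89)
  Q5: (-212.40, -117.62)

Q1→2; Q2→4; Q3→4; Q4→4; Q5→4

Q1 at (-209.74, 69.30):
  1: √((250.82)² + (165.27)²) = √(62910.6724 + 27314.1729) = 300.37 m
  2: √((200.56)² + (112.44)²) = √(40224.3136 + 12642.7536) = 229.93 m
  3: √((511.43)² + (-193.19)²) = √(261560.6449 + 37322.3761) = 546.70 m
  4: √((160.27)² + (-176.85)²) = √(25686.4729 + 31275.9225) = 238.67 m
  → nearest: 2 (229.93 m)
Q2 at (-237.58, -49.44):
  1: √((278.66)² + (284.01)²) = √(77651.3956 + 80661.6801) = 397.89 m
  2: √((228.40)² + (231.18)²) = √(52166.5600 + 53444.1924) = 324.98 m
  3: √((539.27)² + (-74.45)²) = √(290812.1329 + 5542.8025) = 544.38 m
  4: √((188.11)² + (-58.11)²) = √(35385.3721 + 3376.7721) = 196.88 m
  → nearest: 4 (196.88 m)
Q3 at (-40.42, -183.66):
  1: √((81.50)² + (418.23)²) = √(6642.2500 + 174916.3329) = 426.10 m
  2: √((31.24)² + (365.40)²) = √(975.9376 + 133517.1600) = 366.73 m
  3: √((342.11)² + (59.77)²) = √(117039.2521 + 3572.4529) = 347.29 m
  4: √((-9.05)² + (76.11)²) = √(81.9025 + 5792.7321) = 76.65 m
  → nearest: 4 (76.65 m)
Q4 at (-112.31, -296.89):
  1: √((153.39)² + (531.46)²) = √(23528.4921 + 282449.7316) = 553.15 m
  2: √((103.13)² + (478.63)²) = √(10635.7969 + 229086.6769) = 489.61 m
  3: √((414.00)² + (173.00)²) = √(171396.0000 + 29929.0000) = 448.69 m
  4: √((62.84)² + (189.34)²) = √(3948.8656 + 35849.6356) = 199.50 m
  → nearest: 4 (199.50 m)
Q5 at (-212.40, -117.62):
  1: √((253.48)² + (352.19)²) = √(64252.1104 + 124037.7961) = 433.92 m
  2: √((203.22)² + (299.36)²) = √(41298.3684 + 89616.4096) = 361.82 m
  3: √((514.09)² + (-6.27)²) = √(264288.5281 + 39.3129) = 514.13 m
  4: √((162.93)² + (10.07)²) = √(26546.1849 + 101.4049) = 163.24 m
  → nearest: 4 (163.24 m)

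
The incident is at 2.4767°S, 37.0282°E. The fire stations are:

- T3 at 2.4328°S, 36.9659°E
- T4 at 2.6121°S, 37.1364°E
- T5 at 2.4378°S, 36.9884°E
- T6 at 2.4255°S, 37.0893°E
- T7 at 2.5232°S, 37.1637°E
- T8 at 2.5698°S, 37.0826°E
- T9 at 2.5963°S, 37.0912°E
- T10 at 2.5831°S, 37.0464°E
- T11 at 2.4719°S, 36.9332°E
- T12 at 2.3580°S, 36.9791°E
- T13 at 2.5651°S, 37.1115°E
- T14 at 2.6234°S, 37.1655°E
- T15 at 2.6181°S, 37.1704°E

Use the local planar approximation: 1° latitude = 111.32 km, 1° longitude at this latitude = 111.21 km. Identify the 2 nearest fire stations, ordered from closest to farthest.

T5, T3

Distances from 2.4767°S, 37.0282°E:
T3: √((0.0439·111.32)² + (-0.0623·111.21)²) = √(23.882261 + 48.002491) = 8.4785 km
T4: √((-0.1354·111.32)² + (0.1082·111.21)²) = √(227.187129 + 144.791212) = 19.2867 km
T5: √((0.0389·111.32)² + (-0.0398·111.21)²) = √(18.751914 + 19.590875) = 6.1922 km
T6: √((0.0512·111.32)² + (0.0611·111.21)²) = √(32.485258 + 46.171087) = 8.8688 km
T7: √((-0.0465·111.32)² + (0.1355·111.21)²) = √(26.794910 + 227.073405) = 15.9332 km
T8: √((-0.0931·111.32)² + (0.0544·111.21)²) = √(107.410257 + 36.600370) = 12.0004 km
T9: √((-0.1196·111.32)² + (0.0630·111.21)²) = √(177.259188 + 49.087259) = 15.0448 km
T10: √((-0.1064·111.32)² + (0.0182·111.21)²) = √(140.290948 + 4.096665) = 12.0161 km
T11: √((0.0048·111.32)² + (-0.0950·111.21)²) = √(0.285515 + 111.618169) = 10.5785 km
T12: √((0.1187·111.32)² + (-0.0491·111.21)²) = √(174.601445 + 29.816088) = 14.2975 km
T13: √((-0.0884·111.32)² + (0.0833·111.21)²) = √(96.839140 + 85.817861) = 13.5151 km
T14: √((-0.1467·111.32)² + (0.1373·111.21)²) = √(266.689933 + 233.146423) = 22.3570 km
T15: √((-0.1414·111.32)² + (0.1422·111.21)²) = √(247.767999 + 250.084557) = 22.3126 km
Sorted: T5 (6.1922 km) < T3 (8.4785 km) < T6 (8.8688 km) < T11 (10.5785 km) < …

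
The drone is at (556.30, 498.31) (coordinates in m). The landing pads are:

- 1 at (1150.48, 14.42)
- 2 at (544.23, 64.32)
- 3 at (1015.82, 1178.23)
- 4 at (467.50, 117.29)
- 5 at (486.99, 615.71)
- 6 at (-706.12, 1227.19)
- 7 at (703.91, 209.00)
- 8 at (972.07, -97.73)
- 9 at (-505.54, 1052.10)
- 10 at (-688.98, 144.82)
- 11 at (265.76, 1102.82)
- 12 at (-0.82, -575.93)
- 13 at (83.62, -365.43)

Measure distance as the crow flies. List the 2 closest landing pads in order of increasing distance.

5, 7

Distances from (556.30, 498.31):
1: √((594.18)² + (-483.89)²) = √(353049.8724 + 234149.5321) = 766.29 m
2: √((-12.07)² + (-433.99)²) = √(145.6849 + 188347.3201) = 434.16 m
3: √((459.52)² + (679.92)²) = √(211158.6304 + 462291.2064) = 820.64 m
4: √((-88.80)² + (-381.02)²) = √(7885.4400 + 145176.2404) = 391.23 m
5: √((-69.31)² + (117.40)²) = √(4803.8761 + 13782.7600) = 136.33 m
6: √((-1262.42)² + (728.88)²) = √(1593704.2564 + 531266.0544) = 1457.73 m
7: √((147.61)² + (-289.31)²) = √(21788.7121 + 83700.2761) = 324.79 m
8: √((415.77)² + (-596.04)²) = √(172864.6929 + 355263.6816) = 726.72 m
9: √((-1061.84)² + (553.79)²) = √(1127504.1856 + 306683.3641) = 1197.58 m
10: √((-1245.28)² + (-353.49)²) = √(1550722.2784 + 124955.1801) = 1294.48 m
11: √((-290.54)² + (604.51)²) = √(84413.4916 + 365432.3401) = 670.71 m
12: √((-557.12)² + (-1074.24)²) = √(310382.6944 + 1153991.5776) = 1210.11 m
13: √((-472.68)² + (-863.74)²) = √(223426.3824 + 746046.7876) = 984.62 m
Sorted: 5 (136.33 m) < 7 (324.79 m) < 4 (391.23 m) < 2 (434.16 m) < …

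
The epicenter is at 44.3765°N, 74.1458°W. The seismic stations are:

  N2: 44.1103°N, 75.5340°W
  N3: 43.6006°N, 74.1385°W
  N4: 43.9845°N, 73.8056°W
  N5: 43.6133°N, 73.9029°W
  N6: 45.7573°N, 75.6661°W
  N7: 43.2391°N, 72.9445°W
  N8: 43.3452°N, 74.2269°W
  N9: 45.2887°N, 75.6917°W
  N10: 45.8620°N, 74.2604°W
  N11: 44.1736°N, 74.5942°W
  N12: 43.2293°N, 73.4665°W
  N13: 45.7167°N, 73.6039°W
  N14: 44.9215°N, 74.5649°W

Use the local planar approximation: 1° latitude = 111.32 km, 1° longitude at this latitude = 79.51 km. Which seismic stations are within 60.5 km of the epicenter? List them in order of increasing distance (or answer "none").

Distances from 44.3765°N, 74.1458°W:
N2: √((-0.2662·111.32)² + (-1.3882·79.51)²) = √(878.137447 + 12182.813252) = 114.2845 km
N3: √((-0.7759·111.32)² + (0.0073·79.51)²) = √(7460.327605 + 0.336891) = 86.3751 km
N4: √((-0.3920·111.32)² + (0.3402·79.51)²) = √(1904.226170 + 731.664739) = 51.3409 km
N5: √((-0.7632·111.32)² + (0.2429·79.51)²) = √(7218.103726 + 372.991158) = 87.1269 km
N6: √((1.3808·111.32)² + (-1.5203·79.51)²) = √(23626.965768 + 14611.745454) = 195.5472 km
N7: √((-1.1374·111.32)² + (1.2013·79.51)²) = √(16031.451414 + 9123.184569) = 158.6021 km
N8: √((-1.0313·111.32)² + (-0.0811·79.51)²) = √(13180.030972 + 41.580070) = 114.9853 km
N9: √((0.9122·111.32)² + (-1.5459·79.51)²) = √(10311.611238 + 15107.976523) = 159.4352 km
N10: √((1.4855·111.32)² + (-0.1146·79.51)²) = √(27345.867654 + 83.025738) = 165.6167 km
N11: √((-0.2029·111.32)² + (-0.4484·79.51)²) = √(510.164799 + 1271.085354) = 42.2049 km
N12: √((-1.1472·111.32)² + (0.6793·79.51)²) = √(16308.900081 + 2917.203568) = 138.6582 km
N13: √((1.3402·111.32)² + (0.5419·79.51)²) = √(22257.973577 + 1856.443811) = 155.2882 km
N14: √((0.5450·111.32)² + (-0.4191·79.51)²) = √(3680.776096 + 1110.398403) = 69.2183 km
Threshold 60.5 km: N11 (42.2049 km), N4 (51.3409 km) are within range.

N11, N4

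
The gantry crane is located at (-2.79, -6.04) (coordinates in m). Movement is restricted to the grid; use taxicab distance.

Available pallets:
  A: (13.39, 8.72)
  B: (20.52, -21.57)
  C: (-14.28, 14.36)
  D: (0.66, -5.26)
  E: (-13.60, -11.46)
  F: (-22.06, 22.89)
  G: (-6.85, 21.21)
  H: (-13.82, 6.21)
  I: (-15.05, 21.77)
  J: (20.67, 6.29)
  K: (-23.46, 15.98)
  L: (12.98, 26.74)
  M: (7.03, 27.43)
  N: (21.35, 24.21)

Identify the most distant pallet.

Distances from (-2.79, -6.04):
A: 30.94 m
B: 38.84 m
C: 31.89 m
D: 4.23 m
E: 16.23 m
F: 48.20 m
G: 31.31 m
H: 23.28 m
I: 40.07 m
J: 35.79 m
K: 42.69 m
L: 48.55 m
M: 43.29 m
N: 54.39 m
Maximum: N at 54.39 m.

N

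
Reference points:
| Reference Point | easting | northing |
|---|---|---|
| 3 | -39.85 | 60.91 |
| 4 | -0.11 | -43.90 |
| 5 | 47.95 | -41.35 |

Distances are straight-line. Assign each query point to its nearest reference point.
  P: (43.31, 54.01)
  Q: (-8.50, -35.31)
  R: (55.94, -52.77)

P→3; Q→4; R→5

P at (43.31, 54.01):
  3: √((-83.16)² + (6.90)²) = √(6915.5856 + 47.6100) = 83.45
  4: √((-43.42)² + (-97.91)²) = √(1885.2964 + 9586.3681) = 107.11
  5: √((4.64)² + (-95.36)²) = √(21.5296 + 9093.5296) = 95.47
  → nearest: 3 (83.45)
Q at (-8.50, -35.31):
  3: √((-31.35)² + (96.22)²) = √(982.8225 + 9258.2884) = 101.20
  4: √((8.39)² + (-8.59)²) = √(70.3921 + 73.7881) = 12.01
  5: √((56.45)² + (-6.04)²) = √(3186.6025 + 36.4816) = 56.77
  → nearest: 4 (12.01)
R at (55.94, -52.77):
  3: √((-95.79)² + (113.68)²) = √(9175.7241 + 12923.1424) = 148.66
  4: √((-56.05)² + (8.87)²) = √(3141.6025 + 78.6769) = 56.75
  5: √((-7.99)² + (11.42)²) = √(63.8401 + 130.4164) = 13.94
  → nearest: 5 (13.94)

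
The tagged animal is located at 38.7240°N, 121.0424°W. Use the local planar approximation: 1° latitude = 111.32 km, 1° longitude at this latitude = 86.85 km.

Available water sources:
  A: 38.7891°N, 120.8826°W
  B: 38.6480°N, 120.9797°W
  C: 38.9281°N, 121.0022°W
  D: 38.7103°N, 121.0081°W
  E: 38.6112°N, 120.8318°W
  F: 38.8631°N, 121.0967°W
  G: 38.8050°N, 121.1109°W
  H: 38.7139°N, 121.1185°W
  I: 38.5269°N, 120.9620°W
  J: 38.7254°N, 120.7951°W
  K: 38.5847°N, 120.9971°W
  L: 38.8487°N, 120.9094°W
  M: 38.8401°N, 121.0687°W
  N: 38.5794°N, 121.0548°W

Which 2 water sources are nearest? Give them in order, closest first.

D, H

Distances from 38.7240°N, 121.0424°W:
A: √((0.0651·111.32)² + (0.1598·86.85)²) = √(52.518023 + 192.616371) = 15.6568 km
B: √((-0.0760·111.32)² + (0.0627·86.85)²) = √(71.577015 + 29.653416) = 10.0613 km
C: √((0.2041·111.32)² + (0.0402·86.85)²) = √(516.217121 + 12.189664) = 22.9871 km
D: √((-0.0137·111.32)² + (0.0343·86.85)²) = √(2.325881 + 8.874173) = 3.3466 km
E: √((-0.1128·111.32)² + (0.2106·86.85)²) = √(157.675637 + 334.546414) = 22.1861 km
F: √((0.1391·111.32)² + (-0.0543·86.85)²) = √(239.773209 + 22.240232) = 16.1868 km
G: √((0.0810·111.32)² + (-0.0685·86.85)²) = √(81.304846 + 35.393278) = 10.8027 km
H: √((-0.0101·111.32)² + (-0.0761·86.85)²) = √(1.264122 + 43.682648) = 6.7042 km
I: √((-0.1971·111.32)² + (0.0804·86.85)²) = √(481.415029 + 48.758658) = 23.0255 km
J: √((0.0014·111.32)² + (0.2473·86.85)²) = √(0.024289 + 461.304699) = 21.4786 km
K: √((-0.1393·111.32)² + (0.0453·86.85)²) = √(240.463203 + 15.478756) = 15.9982 km
L: √((0.1247·111.32)² + (0.1330·86.85)²) = √(192.698930 + 133.426756) = 18.0590 km
M: √((0.1161·111.32)² + (-0.0263·86.85)²) = √(167.036290 + 5.217364) = 13.1245 km
N: √((-0.1446·111.32)² + (-0.0124·86.85)²) = √(259.109288 + 1.159800) = 16.1329 km
Sorted: D (3.3466 km) < H (6.7042 km) < B (10.0613 km) < G (10.8027 km) < …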